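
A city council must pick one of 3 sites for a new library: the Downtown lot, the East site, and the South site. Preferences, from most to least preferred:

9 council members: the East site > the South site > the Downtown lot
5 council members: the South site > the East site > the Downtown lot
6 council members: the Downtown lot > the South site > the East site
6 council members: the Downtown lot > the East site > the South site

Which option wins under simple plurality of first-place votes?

the Downtown lot

First-place votes: the Downtown lot 12, the East site 9, the South site 5.
the Downtown lot has the most first-place votes.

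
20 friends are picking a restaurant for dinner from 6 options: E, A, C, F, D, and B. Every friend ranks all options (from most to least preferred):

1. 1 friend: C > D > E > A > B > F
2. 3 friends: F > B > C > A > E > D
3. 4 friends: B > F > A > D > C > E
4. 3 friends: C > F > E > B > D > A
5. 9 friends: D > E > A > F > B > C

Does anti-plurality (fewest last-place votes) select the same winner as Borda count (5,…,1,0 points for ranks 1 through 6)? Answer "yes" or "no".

no

Anti-plurality — last-place votes: E 4, A 3, C 9, F 1, D 3, B 0. Winner: B.
Borda — scores: E 51, A 47, C 33, F 61, D 60, B 48. Winner: F.
The two methods disagree.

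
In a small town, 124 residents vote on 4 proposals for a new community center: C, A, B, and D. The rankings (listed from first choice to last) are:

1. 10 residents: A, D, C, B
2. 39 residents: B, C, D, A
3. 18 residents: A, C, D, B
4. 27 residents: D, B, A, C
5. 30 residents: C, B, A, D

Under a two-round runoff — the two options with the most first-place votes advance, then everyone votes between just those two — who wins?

B

Round 1 first-place votes: C 30, A 28, B 39, D 27.
B and C advance.
Runoff: B is preferred to C by 66 voters; C by 58.
B wins the runoff.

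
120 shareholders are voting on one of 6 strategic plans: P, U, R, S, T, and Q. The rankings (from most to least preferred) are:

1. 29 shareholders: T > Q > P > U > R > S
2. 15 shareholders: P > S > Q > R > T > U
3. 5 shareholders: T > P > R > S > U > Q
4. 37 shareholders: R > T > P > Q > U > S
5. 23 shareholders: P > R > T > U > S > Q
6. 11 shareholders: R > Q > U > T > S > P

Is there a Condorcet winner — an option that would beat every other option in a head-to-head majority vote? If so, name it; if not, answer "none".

none

Checking pairwise contests:
T beats P 82–38.
P beats U 109–11.
P beats R 72–48.
P beats S 109–11.
R beats T 86–34.
P beats Q 80–40.
Every option loses at least one head-to-head, so there is no Condorcet winner.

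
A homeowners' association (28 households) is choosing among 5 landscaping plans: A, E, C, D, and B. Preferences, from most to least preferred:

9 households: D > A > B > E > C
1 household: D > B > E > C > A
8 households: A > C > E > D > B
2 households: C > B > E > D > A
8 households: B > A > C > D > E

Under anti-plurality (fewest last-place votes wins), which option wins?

D

Last-place votes: A 3, E 8, C 9, D 0, B 8.
D is ranked last by the fewest voters, so D wins.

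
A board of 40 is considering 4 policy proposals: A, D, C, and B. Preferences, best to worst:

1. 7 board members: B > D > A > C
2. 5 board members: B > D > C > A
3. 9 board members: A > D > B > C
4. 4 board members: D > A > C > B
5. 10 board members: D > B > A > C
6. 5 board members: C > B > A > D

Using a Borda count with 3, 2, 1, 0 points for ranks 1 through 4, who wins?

A: 7·1 + 5·0 + 9·3 + 4·2 + 10·1 + 5·1 = 57
D: 7·2 + 5·2 + 9·2 + 4·3 + 10·3 + 5·0 = 84
C: 7·0 + 5·1 + 9·0 + 4·1 + 10·0 + 5·3 = 24
B: 7·3 + 5·3 + 9·1 + 4·0 + 10·2 + 5·2 = 75
D has the highest Borda score (84).

D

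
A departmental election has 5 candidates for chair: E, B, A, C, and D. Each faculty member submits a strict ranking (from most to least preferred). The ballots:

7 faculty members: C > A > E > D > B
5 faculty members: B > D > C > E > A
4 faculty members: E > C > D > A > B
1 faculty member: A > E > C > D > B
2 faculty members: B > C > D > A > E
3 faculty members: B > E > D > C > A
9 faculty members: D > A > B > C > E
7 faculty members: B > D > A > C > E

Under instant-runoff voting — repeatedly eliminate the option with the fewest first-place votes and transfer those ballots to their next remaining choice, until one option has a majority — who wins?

B

Round 1: E 4, B 17, A 1, C 7, D 9. Eliminate A.
Round 2: E 5, B 17, C 7, D 9. Eliminate E.
Round 3: B 17, C 12, D 9. Eliminate D.
Round 4: B 26, C 12. B has a majority.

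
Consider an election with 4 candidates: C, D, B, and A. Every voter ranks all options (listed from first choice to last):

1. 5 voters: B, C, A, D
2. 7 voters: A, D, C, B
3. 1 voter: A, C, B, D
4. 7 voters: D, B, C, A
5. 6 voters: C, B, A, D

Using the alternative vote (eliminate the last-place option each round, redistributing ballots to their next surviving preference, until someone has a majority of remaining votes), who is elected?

Round 1: C 6, D 7, B 5, A 8. Eliminate B.
Round 2: C 11, D 7, A 8. Eliminate D.
Round 3: C 18, A 8. C has a majority.

C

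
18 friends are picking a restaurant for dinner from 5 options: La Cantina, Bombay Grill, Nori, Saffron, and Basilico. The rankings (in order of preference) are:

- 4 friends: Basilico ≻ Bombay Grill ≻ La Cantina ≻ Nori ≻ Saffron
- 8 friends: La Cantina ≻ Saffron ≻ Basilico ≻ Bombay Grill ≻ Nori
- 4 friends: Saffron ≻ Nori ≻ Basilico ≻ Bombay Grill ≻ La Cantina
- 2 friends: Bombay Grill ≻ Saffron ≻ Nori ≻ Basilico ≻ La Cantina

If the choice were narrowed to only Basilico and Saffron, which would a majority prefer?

Saffron

Voters preferring Basilico to Saffron: 4; preferring Saffron to Basilico: 14.
Saffron wins the head-to-head.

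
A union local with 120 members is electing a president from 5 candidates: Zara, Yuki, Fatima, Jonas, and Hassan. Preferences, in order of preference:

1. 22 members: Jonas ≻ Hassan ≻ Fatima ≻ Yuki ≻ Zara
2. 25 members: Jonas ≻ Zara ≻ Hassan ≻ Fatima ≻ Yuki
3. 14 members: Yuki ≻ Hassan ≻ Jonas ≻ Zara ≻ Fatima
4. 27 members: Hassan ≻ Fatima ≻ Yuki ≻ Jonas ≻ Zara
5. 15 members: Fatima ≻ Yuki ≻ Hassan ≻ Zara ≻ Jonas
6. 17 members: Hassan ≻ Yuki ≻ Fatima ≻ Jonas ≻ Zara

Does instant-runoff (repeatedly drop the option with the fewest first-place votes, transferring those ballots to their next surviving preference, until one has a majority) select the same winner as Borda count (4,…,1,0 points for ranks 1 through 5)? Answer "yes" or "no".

yes

Instant-runoff — R1 Zara 0, Yuki 14, Fatima 15, Jonas 47, Hassan 44 (Zara out); R2 Yuki 14, Fatima 15, Jonas 47, Hassan 44 (Yuki out); R3 Fatima 15, Jonas 47, Hassan 58 (Fatima out); R4 Jonas 47, Hassan 73 (Hassan winner). Winner: Hassan.
Borda — scores: Zara 104, Yuki 228, Fatima 244, Jonas 260, Hassan 364. Winner: Hassan.
The two methods agree.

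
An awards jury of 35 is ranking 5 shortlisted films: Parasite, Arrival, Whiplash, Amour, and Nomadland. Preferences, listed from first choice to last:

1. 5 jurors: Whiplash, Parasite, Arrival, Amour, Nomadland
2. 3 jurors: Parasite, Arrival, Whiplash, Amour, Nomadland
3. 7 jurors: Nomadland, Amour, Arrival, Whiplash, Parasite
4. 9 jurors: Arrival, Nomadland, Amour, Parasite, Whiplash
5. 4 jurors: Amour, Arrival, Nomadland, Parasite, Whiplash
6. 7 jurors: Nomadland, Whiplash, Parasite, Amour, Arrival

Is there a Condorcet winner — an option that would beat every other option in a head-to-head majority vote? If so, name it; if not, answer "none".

Checking pairwise contests:
Arrival beats Parasite 20–15.
Amour beats Arrival 18–17.
Arrival beats Whiplash 23–12.
Nomadland beats Amour 23–12.
Arrival beats Nomadland 21–14.
Every option loses at least one head-to-head, so there is no Condorcet winner.

none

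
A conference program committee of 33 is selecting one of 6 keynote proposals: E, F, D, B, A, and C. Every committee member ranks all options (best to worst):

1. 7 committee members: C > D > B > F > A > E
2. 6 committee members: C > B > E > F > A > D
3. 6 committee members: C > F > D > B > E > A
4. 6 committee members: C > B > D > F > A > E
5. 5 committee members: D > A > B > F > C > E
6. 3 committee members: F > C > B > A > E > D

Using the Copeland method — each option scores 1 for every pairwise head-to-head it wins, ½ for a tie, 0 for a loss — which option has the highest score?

E: loses to F, D, B, A, and C → score 0.
F: beats E and A; loses to D, B, and C → score 2.
D: beats E, F, B, and A; loses to C → score 4.
B: beats E, F, and A; loses to D and C → score 3.
A: beats E; loses to F, D, B, and C → score 1.
C: beats E, F, D, B, and A → score 5.
C has the best pairwise record.

C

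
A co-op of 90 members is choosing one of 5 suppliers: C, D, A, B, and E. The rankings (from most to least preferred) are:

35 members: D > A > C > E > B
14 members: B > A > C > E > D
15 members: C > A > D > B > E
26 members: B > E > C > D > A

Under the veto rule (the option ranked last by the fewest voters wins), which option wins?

C

Last-place votes: C 0, D 14, A 26, B 35, E 15.
C is ranked last by the fewest voters, so C wins.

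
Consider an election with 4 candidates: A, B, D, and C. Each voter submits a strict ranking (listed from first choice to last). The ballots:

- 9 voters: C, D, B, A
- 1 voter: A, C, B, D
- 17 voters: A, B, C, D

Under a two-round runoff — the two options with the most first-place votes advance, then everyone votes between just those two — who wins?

A

Round 1 first-place votes: A 18, B 0, D 0, C 9.
A and C advance.
Runoff: A is preferred to C by 18 voters; C by 9.
A wins the runoff.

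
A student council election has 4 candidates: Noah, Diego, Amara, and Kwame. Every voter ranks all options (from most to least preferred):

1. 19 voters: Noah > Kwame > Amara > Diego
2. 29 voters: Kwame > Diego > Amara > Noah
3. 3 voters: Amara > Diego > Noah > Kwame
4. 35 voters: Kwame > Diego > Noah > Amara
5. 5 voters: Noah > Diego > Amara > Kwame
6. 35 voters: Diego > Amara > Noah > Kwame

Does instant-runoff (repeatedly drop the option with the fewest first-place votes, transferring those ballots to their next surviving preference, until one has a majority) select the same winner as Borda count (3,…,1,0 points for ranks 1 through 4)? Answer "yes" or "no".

Instant-runoff — R1 Noah 24, Diego 35, Amara 3, Kwame 64 (Kwame winner). Winner: Kwame.
Borda — scores: Noah 145, Diego 249, Amara 132, Kwame 230. Winner: Diego.
The two methods disagree.

no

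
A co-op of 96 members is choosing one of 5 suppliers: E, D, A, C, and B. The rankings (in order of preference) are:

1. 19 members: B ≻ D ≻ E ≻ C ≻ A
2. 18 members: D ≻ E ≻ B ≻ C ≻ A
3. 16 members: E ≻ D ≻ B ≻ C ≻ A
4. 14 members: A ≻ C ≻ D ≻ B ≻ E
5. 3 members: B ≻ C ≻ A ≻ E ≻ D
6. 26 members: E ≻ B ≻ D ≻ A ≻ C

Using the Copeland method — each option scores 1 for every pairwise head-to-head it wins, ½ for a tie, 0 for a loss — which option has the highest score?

E: beats A, C, and B; loses to D → score 3.
D: beats E, A, and C; ties B → score 3.5.
A: loses to E, D, C, and B → score 0.
C: beats A; loses to E, D, and B → score 1.
B: beats A and C; ties D; loses to E → score 2.5.
D has the best pairwise record.

D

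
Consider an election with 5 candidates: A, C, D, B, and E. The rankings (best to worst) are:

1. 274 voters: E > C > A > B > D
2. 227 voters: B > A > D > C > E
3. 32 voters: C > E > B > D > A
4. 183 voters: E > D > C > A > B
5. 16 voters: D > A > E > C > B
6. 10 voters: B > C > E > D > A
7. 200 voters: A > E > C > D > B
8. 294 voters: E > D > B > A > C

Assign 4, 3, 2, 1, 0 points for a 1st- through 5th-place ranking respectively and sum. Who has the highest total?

A: 274·2 + 227·3 + 32·0 + 183·1 + 16·3 + 10·0 + 200·4 + 294·1 = 2554
C: 274·3 + 227·1 + 32·4 + 183·2 + 16·1 + 10·3 + 200·2 + 294·0 = 1989
D: 274·0 + 227·2 + 32·1 + 183·3 + 16·4 + 10·1 + 200·1 + 294·3 = 2191
B: 274·1 + 227·4 + 32·2 + 183·0 + 16·0 + 10·4 + 200·0 + 294·2 = 1874
E: 274·4 + 227·0 + 32·3 + 183·4 + 16·2 + 10·2 + 200·3 + 294·4 = 3752
E has the highest Borda score (3752).

E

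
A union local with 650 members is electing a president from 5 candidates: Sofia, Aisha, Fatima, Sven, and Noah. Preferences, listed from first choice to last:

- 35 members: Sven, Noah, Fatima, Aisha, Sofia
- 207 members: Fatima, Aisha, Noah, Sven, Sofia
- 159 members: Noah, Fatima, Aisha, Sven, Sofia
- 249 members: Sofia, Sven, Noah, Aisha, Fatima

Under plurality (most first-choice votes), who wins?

First-place votes: Sofia 249, Aisha 0, Fatima 207, Sven 35, Noah 159.
Sofia has the most first-place votes.

Sofia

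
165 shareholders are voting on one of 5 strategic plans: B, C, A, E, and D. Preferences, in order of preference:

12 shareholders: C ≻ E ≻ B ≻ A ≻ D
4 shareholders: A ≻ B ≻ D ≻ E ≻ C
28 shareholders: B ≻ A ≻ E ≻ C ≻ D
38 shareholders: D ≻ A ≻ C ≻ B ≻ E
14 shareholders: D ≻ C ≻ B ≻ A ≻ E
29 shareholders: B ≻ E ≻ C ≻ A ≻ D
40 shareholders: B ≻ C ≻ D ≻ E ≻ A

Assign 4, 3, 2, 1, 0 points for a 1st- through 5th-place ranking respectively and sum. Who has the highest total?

B

B: 12·2 + 4·3 + 28·4 + 38·1 + 14·2 + 29·4 + 40·4 = 490
C: 12·4 + 4·0 + 28·1 + 38·2 + 14·3 + 29·2 + 40·3 = 372
A: 12·1 + 4·4 + 28·3 + 38·3 + 14·1 + 29·1 + 40·0 = 269
E: 12·3 + 4·1 + 28·2 + 38·0 + 14·0 + 29·3 + 40·1 = 223
D: 12·0 + 4·2 + 28·0 + 38·4 + 14·4 + 29·0 + 40·2 = 296
B has the highest Borda score (490).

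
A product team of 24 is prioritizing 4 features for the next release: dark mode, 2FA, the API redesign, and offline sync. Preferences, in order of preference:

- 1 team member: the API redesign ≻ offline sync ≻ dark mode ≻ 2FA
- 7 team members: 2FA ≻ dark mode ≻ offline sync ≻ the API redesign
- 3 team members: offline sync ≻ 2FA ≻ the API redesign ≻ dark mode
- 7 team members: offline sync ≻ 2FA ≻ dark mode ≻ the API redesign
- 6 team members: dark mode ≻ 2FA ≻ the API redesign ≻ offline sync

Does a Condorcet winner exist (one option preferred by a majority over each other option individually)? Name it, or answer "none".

2FA

2FA vs dark mode: 17–7 for 2FA.
2FA vs the API redesign: 23–1 for 2FA.
2FA vs offline sync: 13–11 for 2FA.
2FA beats every other option head-to-head.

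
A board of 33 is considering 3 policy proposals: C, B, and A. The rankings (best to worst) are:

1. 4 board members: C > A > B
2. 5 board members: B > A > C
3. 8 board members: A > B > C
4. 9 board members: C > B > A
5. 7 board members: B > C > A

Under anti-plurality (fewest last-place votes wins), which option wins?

Last-place votes: C 13, B 4, A 16.
B is ranked last by the fewest voters, so B wins.

B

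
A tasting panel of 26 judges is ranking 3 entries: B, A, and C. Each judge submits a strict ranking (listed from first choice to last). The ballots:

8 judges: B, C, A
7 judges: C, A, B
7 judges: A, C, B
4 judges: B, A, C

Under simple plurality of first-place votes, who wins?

First-place votes: B 12, A 7, C 7.
B has the most first-place votes.

B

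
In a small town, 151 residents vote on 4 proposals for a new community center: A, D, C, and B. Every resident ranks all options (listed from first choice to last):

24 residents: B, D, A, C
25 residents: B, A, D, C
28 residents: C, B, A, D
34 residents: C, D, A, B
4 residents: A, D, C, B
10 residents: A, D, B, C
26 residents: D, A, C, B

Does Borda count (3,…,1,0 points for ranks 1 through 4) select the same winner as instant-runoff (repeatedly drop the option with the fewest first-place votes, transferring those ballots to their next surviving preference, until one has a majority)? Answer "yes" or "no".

Borda — scores: A 230, D 247, C 216, B 213. Winner: D.
Instant-runoff — R1 A 14, D 26, C 62, B 49 (A out); R2 D 40, C 62, B 49 (D out); R3 C 92, B 59 (C winner). Winner: C.
The two methods disagree.

no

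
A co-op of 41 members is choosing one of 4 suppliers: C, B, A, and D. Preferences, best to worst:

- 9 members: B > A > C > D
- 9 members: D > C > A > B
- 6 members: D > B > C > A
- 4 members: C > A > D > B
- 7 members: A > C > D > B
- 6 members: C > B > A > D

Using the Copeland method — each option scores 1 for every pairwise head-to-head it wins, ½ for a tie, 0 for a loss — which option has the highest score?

C: beats B, A, and D → score 3.
B: beats A; loses to C and D → score 1.
A: beats D; loses to C and B → score 1.
D: beats B; loses to C and A → score 1.
C has the best pairwise record.

C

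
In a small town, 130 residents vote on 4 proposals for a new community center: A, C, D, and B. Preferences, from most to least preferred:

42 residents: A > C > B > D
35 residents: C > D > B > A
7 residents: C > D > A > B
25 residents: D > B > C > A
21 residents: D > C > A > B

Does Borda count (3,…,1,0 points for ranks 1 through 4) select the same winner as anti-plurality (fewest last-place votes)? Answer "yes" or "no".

yes

Borda — scores: A 154, C 277, D 222, B 127. Winner: C.
Anti-plurality — last-place votes: A 60, C 0, D 42, B 28. Winner: C.
The two methods agree.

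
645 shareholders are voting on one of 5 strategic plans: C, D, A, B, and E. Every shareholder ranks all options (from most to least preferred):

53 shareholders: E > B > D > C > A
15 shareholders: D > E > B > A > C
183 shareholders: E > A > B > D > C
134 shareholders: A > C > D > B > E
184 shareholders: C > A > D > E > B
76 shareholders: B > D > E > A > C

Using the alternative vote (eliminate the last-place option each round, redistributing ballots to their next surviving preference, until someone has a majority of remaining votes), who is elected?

Round 1: C 184, D 15, A 134, B 76, E 236. Eliminate D.
Round 2: C 184, A 134, B 76, E 251. Eliminate B.
Round 3: C 184, A 134, E 327. E has a majority.

E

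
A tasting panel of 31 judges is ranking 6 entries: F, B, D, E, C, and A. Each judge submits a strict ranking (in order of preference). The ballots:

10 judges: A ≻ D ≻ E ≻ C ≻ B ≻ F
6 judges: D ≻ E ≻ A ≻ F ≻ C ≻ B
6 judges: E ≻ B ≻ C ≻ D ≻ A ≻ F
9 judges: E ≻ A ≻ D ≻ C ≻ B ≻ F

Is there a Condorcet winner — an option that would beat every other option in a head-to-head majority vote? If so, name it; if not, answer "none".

none

Checking pairwise contests:
B beats F 25–6.
D beats B 25–6.
A beats D 19–12.
D beats E 16–15.
D beats C 25–6.
E beats A 21–10.
Every option loses at least one head-to-head, so there is no Condorcet winner.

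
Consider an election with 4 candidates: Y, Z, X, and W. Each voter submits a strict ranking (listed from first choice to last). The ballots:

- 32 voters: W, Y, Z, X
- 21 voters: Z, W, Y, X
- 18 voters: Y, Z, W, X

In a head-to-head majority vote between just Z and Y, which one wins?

Voters preferring Z to Y: 21; preferring Y to Z: 50.
Y wins the head-to-head.

Y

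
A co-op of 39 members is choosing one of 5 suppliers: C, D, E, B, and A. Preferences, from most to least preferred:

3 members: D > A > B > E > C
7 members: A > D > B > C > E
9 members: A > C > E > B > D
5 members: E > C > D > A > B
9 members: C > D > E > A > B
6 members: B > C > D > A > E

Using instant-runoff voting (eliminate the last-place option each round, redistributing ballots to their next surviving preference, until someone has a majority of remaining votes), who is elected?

C

Round 1: C 9, D 3, E 5, B 6, A 16. Eliminate D.
Round 2: C 9, E 5, B 6, A 19. Eliminate E.
Round 3: C 14, B 6, A 19. Eliminate B.
Round 4: C 20, A 19. C has a majority.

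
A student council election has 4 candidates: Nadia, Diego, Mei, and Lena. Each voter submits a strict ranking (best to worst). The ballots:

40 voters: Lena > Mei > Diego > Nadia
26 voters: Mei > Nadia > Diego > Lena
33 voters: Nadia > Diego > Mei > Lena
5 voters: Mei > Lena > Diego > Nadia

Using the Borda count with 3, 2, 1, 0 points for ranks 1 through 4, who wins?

Nadia: 40·0 + 26·2 + 33·3 + 5·0 = 151
Diego: 40·1 + 26·1 + 33·2 + 5·1 = 137
Mei: 40·2 + 26·3 + 33·1 + 5·3 = 206
Lena: 40·3 + 26·0 + 33·0 + 5·2 = 130
Mei has the highest Borda score (206).

Mei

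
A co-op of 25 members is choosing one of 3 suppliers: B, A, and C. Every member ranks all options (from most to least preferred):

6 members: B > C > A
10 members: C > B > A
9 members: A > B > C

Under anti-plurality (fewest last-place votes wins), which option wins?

Last-place votes: B 0, A 16, C 9.
B is ranked last by the fewest voters, so B wins.

B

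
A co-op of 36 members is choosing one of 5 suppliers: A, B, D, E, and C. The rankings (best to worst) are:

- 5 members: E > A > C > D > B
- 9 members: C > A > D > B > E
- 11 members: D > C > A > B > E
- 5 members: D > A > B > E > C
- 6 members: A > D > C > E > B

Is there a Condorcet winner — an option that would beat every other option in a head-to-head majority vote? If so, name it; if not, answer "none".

Checking pairwise contests:
C beats A 20–16.
A beats B 36–0.
A beats D 20–16.
A beats E 31–5.
D beats C 22–14.
Every option loses at least one head-to-head, so there is no Condorcet winner.

none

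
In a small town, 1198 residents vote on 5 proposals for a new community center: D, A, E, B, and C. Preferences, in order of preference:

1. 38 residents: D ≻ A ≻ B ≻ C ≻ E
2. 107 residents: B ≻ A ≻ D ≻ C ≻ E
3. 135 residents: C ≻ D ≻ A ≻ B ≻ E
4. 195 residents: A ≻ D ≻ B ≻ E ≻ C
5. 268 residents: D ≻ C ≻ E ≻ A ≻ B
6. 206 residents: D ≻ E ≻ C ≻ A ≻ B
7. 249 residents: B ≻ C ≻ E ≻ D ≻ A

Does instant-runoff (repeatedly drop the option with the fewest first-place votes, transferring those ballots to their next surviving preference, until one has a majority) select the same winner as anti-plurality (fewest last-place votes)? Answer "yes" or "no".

Instant-runoff — R1 D 512, A 195, E 0, B 356, C 135 (E out); R2 D 512, A 195, B 356, C 135 (C out); R3 D 647, A 195, B 356 (D winner). Winner: D.
Anti-plurality — last-place votes: D 0, A 249, E 280, B 474, C 195. Winner: D.
The two methods agree.

yes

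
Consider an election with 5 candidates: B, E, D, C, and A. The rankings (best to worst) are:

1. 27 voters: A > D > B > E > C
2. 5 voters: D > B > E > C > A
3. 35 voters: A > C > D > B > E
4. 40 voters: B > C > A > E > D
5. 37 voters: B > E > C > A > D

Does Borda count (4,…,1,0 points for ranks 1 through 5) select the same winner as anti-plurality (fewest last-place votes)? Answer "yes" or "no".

yes

Borda — scores: B 412, E 188, D 171, C 304, A 365. Winner: B.
Anti-plurality — last-place votes: B 0, E 35, D 77, C 27, A 5. Winner: B.
The two methods agree.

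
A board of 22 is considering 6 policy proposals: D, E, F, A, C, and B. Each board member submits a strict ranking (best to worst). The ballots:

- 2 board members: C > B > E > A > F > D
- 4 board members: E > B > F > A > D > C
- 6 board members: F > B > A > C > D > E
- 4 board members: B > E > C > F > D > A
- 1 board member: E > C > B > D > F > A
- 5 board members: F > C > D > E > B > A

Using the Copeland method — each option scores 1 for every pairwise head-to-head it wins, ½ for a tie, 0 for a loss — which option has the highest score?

D: ties E; loses to F, A, C, and B → score 0.5.
E: beats A; ties D and F; loses to C and B → score 2.
F: beats D, A, and C; ties E and B → score 4.
A: beats D; loses to E, F, C, and B → score 1.
C: beats D, E, and A; loses to F and B → score 3.
B: beats D, E, A, and C; ties F → score 4.5.
B has the best pairwise record.

B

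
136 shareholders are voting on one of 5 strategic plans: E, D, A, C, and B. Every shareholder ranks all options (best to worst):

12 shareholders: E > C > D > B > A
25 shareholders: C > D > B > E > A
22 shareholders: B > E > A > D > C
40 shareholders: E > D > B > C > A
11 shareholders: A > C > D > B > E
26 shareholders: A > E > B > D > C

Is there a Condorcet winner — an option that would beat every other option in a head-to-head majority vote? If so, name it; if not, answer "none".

E vs D: 100–36 for E.
E vs A: 99–37 for E.
E vs C: 100–36 for E.
E vs B: 78–58 for E.
E beats every other option head-to-head.

E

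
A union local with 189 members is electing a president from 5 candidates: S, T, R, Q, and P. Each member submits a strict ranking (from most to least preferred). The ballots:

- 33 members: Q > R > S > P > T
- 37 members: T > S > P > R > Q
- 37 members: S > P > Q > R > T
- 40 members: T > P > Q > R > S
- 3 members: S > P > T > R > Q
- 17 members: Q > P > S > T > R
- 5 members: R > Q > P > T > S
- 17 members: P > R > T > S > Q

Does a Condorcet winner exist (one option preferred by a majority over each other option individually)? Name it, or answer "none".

none

Checking pairwise contests:
T beats S 99–90.
P beats T 112–77.
T beats R 97–92.
T beats Q 97–92.
S beats P 110–79.
Every option loses at least one head-to-head, so there is no Condorcet winner.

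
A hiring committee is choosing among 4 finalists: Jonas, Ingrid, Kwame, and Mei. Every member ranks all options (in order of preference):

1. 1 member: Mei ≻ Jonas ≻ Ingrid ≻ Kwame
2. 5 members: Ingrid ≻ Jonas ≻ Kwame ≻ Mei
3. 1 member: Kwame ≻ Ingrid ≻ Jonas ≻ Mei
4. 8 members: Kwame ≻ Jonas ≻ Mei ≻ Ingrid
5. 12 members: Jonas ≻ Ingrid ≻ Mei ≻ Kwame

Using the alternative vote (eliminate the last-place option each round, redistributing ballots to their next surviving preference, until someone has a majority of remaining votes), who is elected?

Jonas

Round 1: Jonas 12, Ingrid 5, Kwame 9, Mei 1. Eliminate Mei.
Round 2: Jonas 13, Ingrid 5, Kwame 9. Eliminate Ingrid.
Round 3: Jonas 18, Kwame 9. Jonas has a majority.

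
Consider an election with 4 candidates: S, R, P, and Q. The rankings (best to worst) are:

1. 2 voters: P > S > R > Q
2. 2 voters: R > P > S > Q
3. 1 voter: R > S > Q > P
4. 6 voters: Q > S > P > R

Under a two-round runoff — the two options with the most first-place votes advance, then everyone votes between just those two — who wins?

Q

Round 1 first-place votes: S 0, R 3, P 2, Q 6.
Q and R advance.
Runoff: Q is preferred to R by 6 voters; R by 5.
Q wins the runoff.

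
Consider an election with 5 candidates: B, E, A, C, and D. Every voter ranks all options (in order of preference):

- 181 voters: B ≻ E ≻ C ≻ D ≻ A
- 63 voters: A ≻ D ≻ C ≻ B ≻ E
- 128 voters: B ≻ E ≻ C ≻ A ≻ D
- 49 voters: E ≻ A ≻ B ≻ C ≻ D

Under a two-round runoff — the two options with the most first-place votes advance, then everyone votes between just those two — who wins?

B

Round 1 first-place votes: B 309, E 49, A 63, C 0, D 0.
B and A advance.
Runoff: B is preferred to A by 309 voters; A by 112.
B wins the runoff.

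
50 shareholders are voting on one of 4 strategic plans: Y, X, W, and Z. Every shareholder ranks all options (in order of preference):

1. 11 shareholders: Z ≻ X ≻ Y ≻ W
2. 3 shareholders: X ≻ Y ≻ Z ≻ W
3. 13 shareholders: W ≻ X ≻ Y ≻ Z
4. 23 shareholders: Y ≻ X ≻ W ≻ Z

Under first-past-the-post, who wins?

Y

First-place votes: Y 23, X 3, W 13, Z 11.
Y has the most first-place votes.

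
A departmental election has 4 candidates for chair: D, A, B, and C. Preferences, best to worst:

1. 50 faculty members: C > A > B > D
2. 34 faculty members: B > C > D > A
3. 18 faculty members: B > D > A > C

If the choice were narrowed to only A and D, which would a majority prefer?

Voters preferring A to D: 50; preferring D to A: 52.
D wins the head-to-head.

D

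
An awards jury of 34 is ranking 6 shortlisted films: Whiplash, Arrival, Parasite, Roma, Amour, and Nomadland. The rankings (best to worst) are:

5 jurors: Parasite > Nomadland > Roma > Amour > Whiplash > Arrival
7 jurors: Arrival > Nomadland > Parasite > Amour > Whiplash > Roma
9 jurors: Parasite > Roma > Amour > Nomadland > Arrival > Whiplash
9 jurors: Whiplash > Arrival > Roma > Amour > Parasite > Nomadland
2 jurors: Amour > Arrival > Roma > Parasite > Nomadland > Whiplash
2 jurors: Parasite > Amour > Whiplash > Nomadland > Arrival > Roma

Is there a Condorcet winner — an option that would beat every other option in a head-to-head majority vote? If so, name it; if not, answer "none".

Checking pairwise contests:
Arrival beats Whiplash 18–16.
Amour beats Arrival 18–16.
Arrival beats Parasite 18–16.
Whiplash beats Roma 18–16.
Parasite beats Amour 23–11.
Arrival beats Nomadland 18–16.
Every option loses at least one head-to-head, so there is no Condorcet winner.

none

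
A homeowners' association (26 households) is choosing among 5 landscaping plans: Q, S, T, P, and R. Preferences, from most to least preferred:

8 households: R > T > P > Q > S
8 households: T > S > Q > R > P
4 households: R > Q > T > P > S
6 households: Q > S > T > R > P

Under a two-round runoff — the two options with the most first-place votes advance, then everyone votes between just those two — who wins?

T

Round 1 first-place votes: Q 6, S 0, T 8, P 0, R 12.
R and T advance.
Runoff: R is preferred to T by 12 voters; T by 14.
T wins the runoff.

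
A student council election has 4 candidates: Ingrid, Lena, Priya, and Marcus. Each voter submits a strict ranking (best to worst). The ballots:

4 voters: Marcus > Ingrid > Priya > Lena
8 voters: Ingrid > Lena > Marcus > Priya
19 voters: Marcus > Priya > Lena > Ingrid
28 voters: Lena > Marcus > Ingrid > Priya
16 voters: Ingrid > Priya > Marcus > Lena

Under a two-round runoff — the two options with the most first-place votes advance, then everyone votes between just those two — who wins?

Round 1 first-place votes: Ingrid 24, Lena 28, Priya 0, Marcus 23.
Lena and Ingrid advance.
Runoff: Lena is preferred to Ingrid by 47 voters; Ingrid by 28.
Lena wins the runoff.

Lena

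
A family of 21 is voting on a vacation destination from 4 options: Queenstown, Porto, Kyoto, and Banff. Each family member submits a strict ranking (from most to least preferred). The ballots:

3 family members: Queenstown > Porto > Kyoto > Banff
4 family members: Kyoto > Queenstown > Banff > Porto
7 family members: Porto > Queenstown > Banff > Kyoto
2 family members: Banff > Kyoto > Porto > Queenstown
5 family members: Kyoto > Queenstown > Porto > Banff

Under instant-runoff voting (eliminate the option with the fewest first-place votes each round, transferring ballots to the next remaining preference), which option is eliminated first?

Banff

Round 1: Queenstown 3, Porto 7, Kyoto 9, Banff 2. Eliminate Banff.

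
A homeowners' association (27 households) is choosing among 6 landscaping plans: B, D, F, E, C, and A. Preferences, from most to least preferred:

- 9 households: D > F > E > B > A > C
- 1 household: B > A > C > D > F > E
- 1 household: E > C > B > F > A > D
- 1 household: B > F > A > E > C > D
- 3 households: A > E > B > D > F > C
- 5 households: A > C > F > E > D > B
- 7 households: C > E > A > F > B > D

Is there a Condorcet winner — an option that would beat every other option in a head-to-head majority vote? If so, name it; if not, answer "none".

none

Checking pairwise contests:
D beats B 14–13.
F beats D 14–13.
C beats F 14–13.
F beats E 16–11.
B beats C 14–13.
E beats A 17–10.
Every option loses at least one head-to-head, so there is no Condorcet winner.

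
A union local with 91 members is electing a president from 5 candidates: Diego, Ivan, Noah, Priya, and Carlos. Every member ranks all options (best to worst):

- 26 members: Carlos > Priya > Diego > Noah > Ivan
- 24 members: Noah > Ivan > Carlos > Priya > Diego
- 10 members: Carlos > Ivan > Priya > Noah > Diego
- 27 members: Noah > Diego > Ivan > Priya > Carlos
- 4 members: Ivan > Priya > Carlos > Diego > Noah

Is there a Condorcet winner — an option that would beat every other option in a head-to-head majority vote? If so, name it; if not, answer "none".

Noah vs Diego: 61–30 for Noah.
Noah vs Ivan: 77–14 for Noah.
Noah vs Priya: 51–40 for Noah.
Noah vs Carlos: 51–40 for Noah.
Noah beats every other option head-to-head.

Noah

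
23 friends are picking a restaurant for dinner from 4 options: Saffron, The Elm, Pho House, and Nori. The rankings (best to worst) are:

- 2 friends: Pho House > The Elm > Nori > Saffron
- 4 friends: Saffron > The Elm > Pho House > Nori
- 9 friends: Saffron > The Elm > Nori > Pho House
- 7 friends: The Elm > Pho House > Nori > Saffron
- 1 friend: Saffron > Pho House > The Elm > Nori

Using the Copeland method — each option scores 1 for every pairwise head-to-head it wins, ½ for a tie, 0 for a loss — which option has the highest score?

Saffron: beats The Elm, Pho House, and Nori → score 3.
The Elm: beats Pho House and Nori; loses to Saffron → score 2.
Pho House: beats Nori; loses to Saffron and The Elm → score 1.
Nori: loses to Saffron, The Elm, and Pho House → score 0.
Saffron has the best pairwise record.

Saffron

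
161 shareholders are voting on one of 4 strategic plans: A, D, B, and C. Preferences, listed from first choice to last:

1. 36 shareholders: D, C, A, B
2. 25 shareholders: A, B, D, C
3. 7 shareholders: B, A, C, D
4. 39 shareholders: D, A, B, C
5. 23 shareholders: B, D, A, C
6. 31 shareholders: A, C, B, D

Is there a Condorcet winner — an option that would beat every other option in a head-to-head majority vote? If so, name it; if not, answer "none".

none

Checking pairwise contests:
D beats A 98–63.
B beats D 86–75.
A beats B 131–30.
A beats C 125–36.
Every option loses at least one head-to-head, so there is no Condorcet winner.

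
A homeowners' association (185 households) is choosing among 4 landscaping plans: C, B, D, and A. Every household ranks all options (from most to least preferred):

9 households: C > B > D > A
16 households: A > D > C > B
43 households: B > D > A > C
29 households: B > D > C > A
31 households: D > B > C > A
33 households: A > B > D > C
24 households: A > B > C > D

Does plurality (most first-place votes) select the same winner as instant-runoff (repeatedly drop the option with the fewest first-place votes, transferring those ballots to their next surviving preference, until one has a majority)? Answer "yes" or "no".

no

Plurality — first-place votes: C 9, B 72, D 31, A 73. Winner: A.
Instant-runoff — R1 C 9, B 72, D 31, A 73 (C out); R2 B 81, D 31, A 73 (D out); R3 B 112, A 73 (B winner). Winner: B.
The two methods disagree.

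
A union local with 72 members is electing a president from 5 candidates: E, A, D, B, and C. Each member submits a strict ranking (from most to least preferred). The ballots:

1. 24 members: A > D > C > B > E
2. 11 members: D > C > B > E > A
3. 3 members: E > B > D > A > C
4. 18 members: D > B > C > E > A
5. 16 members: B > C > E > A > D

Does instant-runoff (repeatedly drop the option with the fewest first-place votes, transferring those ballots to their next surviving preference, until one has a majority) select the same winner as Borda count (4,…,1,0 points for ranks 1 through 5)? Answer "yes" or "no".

no

Instant-runoff — R1 E 3, A 24, D 29, B 16, C 0 (C out); R2 E 3, A 24, D 29, B 16 (E out); R3 A 24, D 29, B 19 (B out); R4 A 40, D 32 (A winner). Winner: A.
Borda — scores: E 73, A 115, D 194, B 173, C 165. Winner: D.
The two methods disagree.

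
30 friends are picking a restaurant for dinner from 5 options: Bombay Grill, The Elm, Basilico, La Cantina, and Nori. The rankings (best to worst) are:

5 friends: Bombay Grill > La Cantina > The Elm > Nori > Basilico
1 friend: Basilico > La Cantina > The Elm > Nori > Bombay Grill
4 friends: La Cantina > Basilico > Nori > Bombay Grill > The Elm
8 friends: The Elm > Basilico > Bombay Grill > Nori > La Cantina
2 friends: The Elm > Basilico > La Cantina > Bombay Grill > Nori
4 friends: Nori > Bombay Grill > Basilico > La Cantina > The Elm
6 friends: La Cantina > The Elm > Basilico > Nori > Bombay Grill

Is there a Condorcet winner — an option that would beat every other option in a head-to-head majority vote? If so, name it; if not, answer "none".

Checking pairwise contests:
The Elm beats Bombay Grill 17–13.
La Cantina beats The Elm 20–10.
The Elm beats Basilico 21–9.
Bombay Grill beats La Cantina 17–13.
The Elm beats Nori 22–8.
Every option loses at least one head-to-head, so there is no Condorcet winner.

none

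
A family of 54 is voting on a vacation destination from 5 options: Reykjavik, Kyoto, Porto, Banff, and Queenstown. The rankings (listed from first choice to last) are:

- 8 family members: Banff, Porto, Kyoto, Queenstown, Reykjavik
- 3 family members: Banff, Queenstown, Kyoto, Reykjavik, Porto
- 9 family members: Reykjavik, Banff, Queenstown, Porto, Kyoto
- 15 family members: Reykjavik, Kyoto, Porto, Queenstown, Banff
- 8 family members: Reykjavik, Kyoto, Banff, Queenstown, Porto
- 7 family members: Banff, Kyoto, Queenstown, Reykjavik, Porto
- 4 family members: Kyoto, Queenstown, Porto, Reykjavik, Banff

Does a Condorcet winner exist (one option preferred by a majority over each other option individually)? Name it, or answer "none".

Reykjavik

Reykjavik vs Kyoto: 32–22 for Reykjavik.
Reykjavik vs Porto: 42–12 for Reykjavik.
Reykjavik vs Banff: 36–18 for Reykjavik.
Reykjavik vs Queenstown: 32–22 for Reykjavik.
Reykjavik beats every other option head-to-head.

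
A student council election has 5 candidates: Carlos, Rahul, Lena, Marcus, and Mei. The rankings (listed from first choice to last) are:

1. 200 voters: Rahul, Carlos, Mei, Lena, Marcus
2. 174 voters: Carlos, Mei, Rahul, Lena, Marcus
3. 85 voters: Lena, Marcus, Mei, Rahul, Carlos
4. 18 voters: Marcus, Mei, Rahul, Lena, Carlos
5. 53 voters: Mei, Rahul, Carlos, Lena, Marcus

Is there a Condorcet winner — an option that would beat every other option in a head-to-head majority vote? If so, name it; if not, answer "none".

none

Checking pairwise contests:
Rahul beats Carlos 356–174.
Mei beats Rahul 330–200.
Carlos beats Lena 427–103.
Carlos beats Marcus 427–103.
Carlos beats Mei 374–156.
Every option loses at least one head-to-head, so there is no Condorcet winner.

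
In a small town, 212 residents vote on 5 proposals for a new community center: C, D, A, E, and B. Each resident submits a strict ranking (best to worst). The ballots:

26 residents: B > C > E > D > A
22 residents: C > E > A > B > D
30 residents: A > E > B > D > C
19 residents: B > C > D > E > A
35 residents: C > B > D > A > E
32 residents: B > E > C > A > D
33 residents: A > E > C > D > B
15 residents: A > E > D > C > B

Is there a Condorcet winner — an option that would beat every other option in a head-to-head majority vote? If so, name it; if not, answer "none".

B vs C: 107–105 for B.
B vs D: 164–48 for B.
B vs A: 112–100 for B.
B vs E: 112–100 for B.
B beats every other option head-to-head.

B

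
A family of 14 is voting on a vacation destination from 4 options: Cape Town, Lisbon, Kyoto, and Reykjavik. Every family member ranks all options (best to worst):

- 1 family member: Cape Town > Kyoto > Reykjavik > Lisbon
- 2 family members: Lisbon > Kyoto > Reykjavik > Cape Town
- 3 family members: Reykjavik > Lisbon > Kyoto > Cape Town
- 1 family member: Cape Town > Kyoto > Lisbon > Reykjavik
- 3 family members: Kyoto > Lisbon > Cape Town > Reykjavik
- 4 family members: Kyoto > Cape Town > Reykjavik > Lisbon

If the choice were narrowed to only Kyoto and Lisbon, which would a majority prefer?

Voters preferring Kyoto to Lisbon: 9; preferring Lisbon to Kyoto: 5.
Kyoto wins the head-to-head.

Kyoto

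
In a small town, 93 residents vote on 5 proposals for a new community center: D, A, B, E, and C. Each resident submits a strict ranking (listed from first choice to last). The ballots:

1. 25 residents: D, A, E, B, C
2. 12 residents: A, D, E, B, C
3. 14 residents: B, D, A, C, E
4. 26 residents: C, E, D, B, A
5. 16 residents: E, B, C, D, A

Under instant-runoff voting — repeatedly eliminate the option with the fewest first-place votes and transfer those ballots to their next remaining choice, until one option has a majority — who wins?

Round 1: D 25, A 12, B 14, E 16, C 26. Eliminate A.
Round 2: D 37, B 14, E 16, C 26. Eliminate B.
Round 3: D 51, E 16, C 26. D has a majority.

D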